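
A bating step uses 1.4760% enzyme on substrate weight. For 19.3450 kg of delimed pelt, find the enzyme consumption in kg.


Formula: Enzyme = substrate * pct / 100
Substituting: Enzyme = 19.3450 * 1.4760 / 100
Result: 0.2855 kg


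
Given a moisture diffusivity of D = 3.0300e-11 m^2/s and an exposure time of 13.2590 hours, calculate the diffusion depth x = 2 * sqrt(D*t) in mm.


t = 13.2590 hr * 3600 = 47732.4000 s
D * t = 3.0300e-11 * 47732.4000 = 1.4463e-06
x = 2 * sqrt(D*t) = 2 * sqrt(1.4463e-06) = 0.00240524 m = 2.4052 mm


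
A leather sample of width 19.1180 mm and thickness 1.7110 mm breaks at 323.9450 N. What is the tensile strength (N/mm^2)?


Formula: TS = force / (width * thickness)
Substituting: TS = 323.9450 / (19.1180 * 1.7110)
Result: 9.9033 N/mm^2


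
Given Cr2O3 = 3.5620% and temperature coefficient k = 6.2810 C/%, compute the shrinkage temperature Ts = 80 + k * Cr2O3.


Formula: Ts = 80 + k * Cr2O3
Substituting: Ts = 80 + 6.2810 * 3.5620
Result: 102.3729 C


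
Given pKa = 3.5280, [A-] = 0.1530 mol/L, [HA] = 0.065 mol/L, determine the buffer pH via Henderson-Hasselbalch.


ratio = [A-] / [HA] = 0.1530 / 0.065 = 2.3538
log10(ratio) = 0.3718
pH = pKa + log10(ratio) = 3.5280 + 0.3718 = 3.8998


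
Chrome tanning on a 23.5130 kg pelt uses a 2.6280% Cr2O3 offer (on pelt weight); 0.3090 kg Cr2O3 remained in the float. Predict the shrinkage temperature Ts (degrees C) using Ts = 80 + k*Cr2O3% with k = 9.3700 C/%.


Offered = pelt * offer_pct / 100 = 23.5130 * 2.6280 / 100 = 0.6179 kg
Uptake = offered - residual = 0.6179 - 0.3090 = 0.3089 kg
Cr2O3% on pelt = uptake / pelt * 100 = 0.3089 / 23.5130 * 100 = 1.3138 %
Ts = 80 + k * Cr2O3% = 80 + 9.3700 * 1.3138 = 92.3106 C


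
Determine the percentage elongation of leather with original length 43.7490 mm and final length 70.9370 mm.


Formula: Elongation = (Lf - L0) / L0 * 100
Substituting: Elongation = (70.9370 - 43.7490) / 43.7490 * 100
Result: 62.1454 %


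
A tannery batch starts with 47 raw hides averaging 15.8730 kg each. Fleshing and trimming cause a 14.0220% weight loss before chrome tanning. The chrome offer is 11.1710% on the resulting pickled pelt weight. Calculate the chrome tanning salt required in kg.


Total_raw = N * avg_wt = 47 * 15.8730 = 746.0310 kg
Substrate = Total_raw * (1 - loss/100) = 746.0310 * (1 - 14.0220/100) = 641.4225 kg
Chrome = Substrate * pct / 100 = 641.4225 * 11.1710 / 100 = 71.6533 kg


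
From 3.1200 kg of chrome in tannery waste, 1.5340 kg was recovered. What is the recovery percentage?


Formula: Recovery = recovered / input * 100
Substituting: Recovery = 1.5340 / 3.1200 * 100
Result: 49.1667 %


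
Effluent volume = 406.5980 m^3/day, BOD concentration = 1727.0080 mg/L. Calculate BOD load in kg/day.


Formula: BOD_load = volume * conc / 1000
Substituting: BOD_load = 406.5980 * 1727.0080 / 1000
Result: 702.1980 kg/day


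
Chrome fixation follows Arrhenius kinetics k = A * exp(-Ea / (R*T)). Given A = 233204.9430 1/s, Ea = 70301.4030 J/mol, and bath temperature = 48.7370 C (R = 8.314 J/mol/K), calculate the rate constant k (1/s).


T_K = T_C + 273.15 = 48.7370 + 273.15 = 321.8870 K
exponent = -Ea / (R * T_K) = -70301.4030 / (8.314 * 321.8870) = -26.2694
k = A * exp(exponent) = 233204.9430 * exp(-26.2694) = 9.1006e-07 1/s


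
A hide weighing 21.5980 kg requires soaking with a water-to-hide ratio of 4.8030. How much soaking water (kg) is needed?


Formula: Water = hide_weight * ratio
Substituting: Water = 21.5980 * 4.8030
Result: 103.7352 kg


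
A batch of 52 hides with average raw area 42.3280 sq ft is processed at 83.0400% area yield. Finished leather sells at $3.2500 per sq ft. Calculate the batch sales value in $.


Raw_total = N * avg_area = 52 * 42.3280 = 2201.0560 sq ft
Finished = Raw_total * yield / 100 = 2201.0560 * 83.0400 / 100 = 1827.7569 sq ft
Value = Finished * price = 1827.7569 * 3.2500 = 5940.2099 $


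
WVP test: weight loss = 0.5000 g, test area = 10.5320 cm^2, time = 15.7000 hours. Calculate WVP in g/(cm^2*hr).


Formula: WVP = loss / (area * time)
Substituting: WVP = 0.5000 / (10.5320 * 15.7000)
Result: 0.00302384 g/(cm^2*hr)


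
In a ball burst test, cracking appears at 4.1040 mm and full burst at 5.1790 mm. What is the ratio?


Formula: Ratio = crack / burst
Substituting: Ratio = 4.1040 / 5.1790
Result: 0.7924


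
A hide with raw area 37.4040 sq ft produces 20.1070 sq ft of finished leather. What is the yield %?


Formula: Yield = finished / raw * 100
Substituting: Yield = 20.1070 / 37.4040 * 100
Result: 53.7563 %


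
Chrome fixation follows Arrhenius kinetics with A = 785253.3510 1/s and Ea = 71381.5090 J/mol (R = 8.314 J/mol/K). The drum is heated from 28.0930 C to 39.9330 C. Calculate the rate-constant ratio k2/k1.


T1 = 28.0930 + 273.15 = 301.2430 K; T2 = 39.9330 + 273.15 = 313.0830 K
k1 = A * exp(-Ea/(R*T1)) = 785253.3510 * exp(-71381.5090/(8.314*301.2430)) = 3.2902e-07 1/s
k2 = A * exp(-Ea/(R*T2)) = 785253.3510 * exp(-71381.5090/(8.314*313.0830)) = 9.6676e-07 1/s
k2/k1 = 9.6676e-07 / 3.2902e-07 = 2.9383


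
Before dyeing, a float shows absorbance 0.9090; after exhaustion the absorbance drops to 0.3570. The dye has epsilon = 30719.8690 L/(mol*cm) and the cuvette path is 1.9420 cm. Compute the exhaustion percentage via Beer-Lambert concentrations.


c_initial = A_i / (epsilon * l) = 0.9090 / (30719.8690 * 1.9420) = 1.5237e-05 mol/L
c_final = A_f / (epsilon * l) = 0.3570 / (30719.8690 * 1.9420) = 5.9841e-06 mol/L
Exhaustion = (c_initial - c_final) / c_initial * 100 = (1.5237e-05 - 5.9841e-06) / 1.5237e-05 * 100 = 60.7261 %


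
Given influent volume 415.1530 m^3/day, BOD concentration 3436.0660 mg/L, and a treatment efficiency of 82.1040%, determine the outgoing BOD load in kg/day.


Load_in = volume * conc / 1000 = 415.1530 * 3436.0660 / 1000 = 1426.4931 kg/day
Removed = Load_in * eff / 100 = 1426.4931 * 82.1040 / 100 = 1171.2079 kg/day
Load_out = Load_in - Removed = 1426.4931 - 1171.2079 = 255.2852 kg/day


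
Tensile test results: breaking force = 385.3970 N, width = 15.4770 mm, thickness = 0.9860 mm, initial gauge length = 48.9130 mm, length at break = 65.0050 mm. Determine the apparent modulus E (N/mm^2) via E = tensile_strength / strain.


TS = F / (w * t) = 385.3970 / (15.4770 * 0.9860) = 25.2548 N/mm^2
strain = (Lf - L0) / L0 = (65.0050 - 48.9130) / 48.9130 = 0.3290
E = TS / strain = 25.2548 / 0.3290 = 76.7642 N/mm^2


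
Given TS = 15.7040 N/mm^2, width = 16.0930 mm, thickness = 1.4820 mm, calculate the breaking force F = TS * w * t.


Formula: F = TS * w * t
Substituting: F = 15.7040 * 16.0930 * 1.4820
Result: 374.5377 N


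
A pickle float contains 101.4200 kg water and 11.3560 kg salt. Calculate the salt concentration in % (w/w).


Formula: Conc = salt / (water + salt) * 100
Substituting: Conc = 11.3560 / (101.4200 + 11.3560) * 100
Result: 10.0695 %


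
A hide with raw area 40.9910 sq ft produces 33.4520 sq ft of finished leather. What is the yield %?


Formula: Yield = finished / raw * 100
Substituting: Yield = 33.4520 / 40.9910 * 100
Result: 81.6082 %


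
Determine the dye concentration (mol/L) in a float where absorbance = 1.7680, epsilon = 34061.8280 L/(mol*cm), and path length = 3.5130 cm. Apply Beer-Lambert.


Formula: c = A / (epsilon * l)
Substituting: c = 1.7680 / (34061.8280 * 3.5130)
Result: 1.4775e-05 mol/L


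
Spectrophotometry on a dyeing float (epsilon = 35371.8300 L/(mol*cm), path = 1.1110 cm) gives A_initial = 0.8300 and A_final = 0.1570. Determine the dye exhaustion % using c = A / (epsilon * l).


c_initial = A_i / (epsilon * l) = 0.8300 / (35371.8300 * 1.1110) = 2.1121e-05 mol/L
c_final = A_f / (epsilon * l) = 0.1570 / (35371.8300 * 1.1110) = 3.9951e-06 mol/L
Exhaustion = (c_initial - c_final) / c_initial * 100 = (2.1121e-05 - 3.9951e-06) / 2.1121e-05 * 100 = 81.0843 %


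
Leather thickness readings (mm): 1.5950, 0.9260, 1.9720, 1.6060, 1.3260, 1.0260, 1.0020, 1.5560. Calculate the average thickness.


Formula: Average = sum / n
Substituting: Average = 11.0090 / 8
Result: 1.3761 mm


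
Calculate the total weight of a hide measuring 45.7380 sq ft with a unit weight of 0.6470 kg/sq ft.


Formula: Weight = area * weight_per_sqft
Substituting: Weight = 45.7380 * 0.6470
Result: 29.5925 kg


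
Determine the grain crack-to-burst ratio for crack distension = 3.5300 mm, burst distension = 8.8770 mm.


Formula: Ratio = crack / burst
Substituting: Ratio = 3.5300 / 8.8770
Result: 0.3977


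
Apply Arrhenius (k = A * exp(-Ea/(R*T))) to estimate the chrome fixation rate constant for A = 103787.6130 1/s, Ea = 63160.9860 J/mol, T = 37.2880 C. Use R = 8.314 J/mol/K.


T_K = T_C + 273.15 = 37.2880 + 273.15 = 310.4380 K
exponent = -Ea / (R * T_K) = -63160.9860 / (8.314 * 310.4380) = -24.4717
k = A * exp(exponent) = 103787.6130 * exp(-24.4717) = 2.4447e-06 1/s


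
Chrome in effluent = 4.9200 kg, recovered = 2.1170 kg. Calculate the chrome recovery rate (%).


Formula: Recovery = recovered / input * 100
Substituting: Recovery = 2.1170 / 4.9200 * 100
Result: 43.0285 %


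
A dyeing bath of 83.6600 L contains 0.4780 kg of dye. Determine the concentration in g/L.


Formula: Conc = dye_mass(kg) / volume(L) * 1000
Substituting: Conc = 0.4780 / 83.6600 * 1000
Result: 5.7136 g/L


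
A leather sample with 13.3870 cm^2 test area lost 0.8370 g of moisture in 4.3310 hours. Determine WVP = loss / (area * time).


Formula: WVP = loss / (area * time)
Substituting: WVP = 0.8370 / (13.3870 * 4.3310)
Result: 0.0144362 g/(cm^2*hr)


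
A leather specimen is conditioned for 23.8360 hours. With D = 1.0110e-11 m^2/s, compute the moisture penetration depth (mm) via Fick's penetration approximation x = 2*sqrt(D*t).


t = 23.8360 hr * 3600 = 85809.6000 s
D * t = 1.0110e-11 * 85809.6000 = 8.6754e-07
x = 2 * sqrt(D*t) = 2 * sqrt(8.6754e-07) = 0.00186283 m = 1.8628 mm


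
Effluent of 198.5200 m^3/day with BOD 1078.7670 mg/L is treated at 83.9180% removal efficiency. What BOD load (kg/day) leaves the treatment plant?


Load_in = volume * conc / 1000 = 198.5200 * 1078.7670 / 1000 = 214.1568 kg/day
Removed = Load_in * eff / 100 = 214.1568 * 83.9180 / 100 = 179.7161 kg/day
Load_out = Load_in - Removed = 214.1568 - 179.7161 = 34.4407 kg/day


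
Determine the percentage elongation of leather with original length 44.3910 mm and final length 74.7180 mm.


Formula: Elongation = (Lf - L0) / L0 * 100
Substituting: Elongation = (74.7180 - 44.3910) / 44.3910 * 100
Result: 68.3179 %


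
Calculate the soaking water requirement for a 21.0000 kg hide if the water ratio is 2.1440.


Formula: Water = hide_weight * ratio
Substituting: Water = 21.0000 * 2.1440
Result: 45.0240 kg


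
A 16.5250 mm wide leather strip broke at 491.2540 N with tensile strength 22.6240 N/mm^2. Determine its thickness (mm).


Formula: t = F / (TS * w)
Substituting: t = 491.2540 / (22.6240 * 16.5250)
Result: 1.3140 mm


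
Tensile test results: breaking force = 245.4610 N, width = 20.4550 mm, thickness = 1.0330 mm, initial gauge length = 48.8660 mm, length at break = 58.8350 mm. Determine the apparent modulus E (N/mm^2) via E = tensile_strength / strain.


TS = F / (w * t) = 245.4610 / (20.4550 * 1.0330) = 11.6167 N/mm^2
strain = (Lf - L0) / L0 = (58.8350 - 48.8660) / 48.8660 = 0.2040
E = TS / strain = 11.6167 / 0.2040 = 56.9427 N/mm^2


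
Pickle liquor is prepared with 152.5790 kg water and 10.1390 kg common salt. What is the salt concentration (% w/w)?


Formula: Conc = salt / (water + salt) * 100
Substituting: Conc = 10.1390 / (152.5790 + 10.1390) * 100
Result: 6.2310 %


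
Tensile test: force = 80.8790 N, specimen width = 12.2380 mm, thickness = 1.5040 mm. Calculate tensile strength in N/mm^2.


Formula: TS = force / (width * thickness)
Substituting: TS = 80.8790 / (12.2380 * 1.5040)
Result: 4.3942 N/mm^2


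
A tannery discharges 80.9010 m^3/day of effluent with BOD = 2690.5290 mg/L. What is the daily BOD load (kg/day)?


Formula: BOD_load = volume * conc / 1000
Substituting: BOD_load = 80.9010 * 2690.5290 / 1000
Result: 217.6665 kg/day


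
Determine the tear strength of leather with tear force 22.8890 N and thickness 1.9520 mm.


Formula: Tear strength = force / thickness
Substituting: Tear strength = 22.8890 / 1.9520
Result: 11.7259 N/mm


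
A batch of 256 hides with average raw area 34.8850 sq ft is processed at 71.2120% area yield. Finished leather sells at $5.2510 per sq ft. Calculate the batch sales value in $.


Raw_total = N * avg_area = 256 * 34.8850 = 8930.5600 sq ft
Finished = Raw_total * yield / 100 = 8930.5600 * 71.2120 / 100 = 6359.6304 sq ft
Value = Finished * price = 6359.6304 * 5.2510 = 33394.4192 $


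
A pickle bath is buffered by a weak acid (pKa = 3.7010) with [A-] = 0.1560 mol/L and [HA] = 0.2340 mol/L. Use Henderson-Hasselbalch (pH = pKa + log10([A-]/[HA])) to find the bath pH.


ratio = [A-] / [HA] = 0.1560 / 0.2340 = 0.6667
log10(ratio) = -0.1761
pH = pKa + log10(ratio) = 3.7010 - 0.1761 = 3.5249


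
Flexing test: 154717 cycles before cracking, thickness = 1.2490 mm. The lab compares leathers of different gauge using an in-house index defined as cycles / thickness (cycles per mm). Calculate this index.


Formula: Index = cycles / thickness
Substituting: Index = 154717 / 1.2490
Result: 123872.6982 cycles/mm


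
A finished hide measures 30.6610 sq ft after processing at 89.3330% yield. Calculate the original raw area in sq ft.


Formula: raw = finished * 100 / yield
Substituting: raw = 30.6610 * 100 / 89.3330
Result: 34.3221 sq ft


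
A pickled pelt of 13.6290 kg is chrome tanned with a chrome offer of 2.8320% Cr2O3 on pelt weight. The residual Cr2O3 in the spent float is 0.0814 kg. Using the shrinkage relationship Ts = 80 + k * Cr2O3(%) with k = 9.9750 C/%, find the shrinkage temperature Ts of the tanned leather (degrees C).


Offered = pelt * offer_pct / 100 = 13.6290 * 2.8320 / 100 = 0.3860 kg
Uptake = offered - residual = 0.3860 - 0.0814 = 0.3046 kg
Cr2O3% on pelt = uptake / pelt * 100 = 0.3046 / 13.6290 * 100 = 2.2347 %
Ts = 80 + k * Cr2O3% = 80 + 9.9750 * 2.2347 = 102.2916 C


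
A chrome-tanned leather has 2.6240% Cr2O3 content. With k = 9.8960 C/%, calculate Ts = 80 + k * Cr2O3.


Formula: Ts = 80 + k * Cr2O3
Substituting: Ts = 80 + 9.8960 * 2.6240
Result: 105.9671 C


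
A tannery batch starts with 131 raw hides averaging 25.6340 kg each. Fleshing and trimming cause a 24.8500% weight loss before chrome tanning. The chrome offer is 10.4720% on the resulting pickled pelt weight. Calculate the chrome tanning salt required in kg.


Total_raw = N * avg_wt = 131 * 25.6340 = 3358.0540 kg
Substrate = Total_raw * (1 - loss/100) = 3358.0540 * (1 - 24.8500/100) = 2523.5776 kg
Chrome = Substrate * pct / 100 = 2523.5776 * 10.4720 / 100 = 264.2690 kg


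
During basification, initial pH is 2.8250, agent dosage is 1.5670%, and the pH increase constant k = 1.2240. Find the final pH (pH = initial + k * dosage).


Formula: pH_final = pH_initial + k * base_pct
Substituting: pH_final = 2.8250 + 1.2240 * 1.5670
Result: 4.7430


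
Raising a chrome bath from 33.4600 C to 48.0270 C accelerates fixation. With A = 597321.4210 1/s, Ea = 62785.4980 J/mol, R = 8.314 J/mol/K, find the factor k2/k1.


T1 = 33.4600 + 273.15 = 306.6100 K; T2 = 48.0270 + 273.15 = 321.1770 K
k1 = A * exp(-Ea/(R*T1)) = 597321.4210 * exp(-62785.4980/(8.314*306.6100)) = 1.2011e-05 1/s
k2 = A * exp(-Ea/(R*T2)) = 597321.4210 * exp(-62785.4980/(8.314*321.1770)) = 3.6704e-05 1/s
k2/k1 = 3.6704e-05 / 1.2011e-05 = 3.0560


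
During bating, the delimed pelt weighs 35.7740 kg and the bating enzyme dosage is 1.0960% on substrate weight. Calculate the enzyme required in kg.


Formula: Enzyme = substrate * pct / 100
Substituting: Enzyme = 35.7740 * 1.0960 / 100
Result: 0.3921 kg


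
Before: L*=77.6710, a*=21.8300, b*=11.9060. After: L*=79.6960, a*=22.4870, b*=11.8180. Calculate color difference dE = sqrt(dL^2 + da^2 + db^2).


dL = 2.0250, da = 0.6570, db = -0.088
dE = sqrt(2.0250^2 + 0.6570^2 + (-0.088)^2) = 2.1307


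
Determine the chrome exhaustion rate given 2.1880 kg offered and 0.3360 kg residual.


Formula: Uptake = (offered - residual) / offered * 100
Substituting: Uptake = (2.1880 - 0.3360) / 2.1880 * 100
Result: 84.6435 %


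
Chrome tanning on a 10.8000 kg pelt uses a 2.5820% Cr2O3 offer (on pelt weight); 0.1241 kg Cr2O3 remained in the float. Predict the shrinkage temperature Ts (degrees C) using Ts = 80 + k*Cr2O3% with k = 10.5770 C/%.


Offered = pelt * offer_pct / 100 = 10.8000 * 2.5820 / 100 = 0.2789 kg
Uptake = offered - residual = 0.2789 - 0.1241 = 0.1548 kg
Cr2O3% on pelt = uptake / pelt * 100 = 0.1548 / 10.8000 * 100 = 1.4329 %
Ts = 80 + k * Cr2O3% = 80 + 10.5770 * 1.4329 = 95.1561 C


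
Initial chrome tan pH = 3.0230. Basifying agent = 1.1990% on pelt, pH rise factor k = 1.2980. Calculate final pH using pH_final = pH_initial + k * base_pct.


Formula: pH_final = pH_initial + k * base_pct
Substituting: pH_final = 3.0230 + 1.2980 * 1.1990
Result: 4.5793


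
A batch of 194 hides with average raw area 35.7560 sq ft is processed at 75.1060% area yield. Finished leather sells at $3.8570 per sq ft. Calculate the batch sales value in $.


Raw_total = N * avg_area = 194 * 35.7560 = 6936.6640 sq ft
Finished = Raw_total * yield / 100 = 6936.6640 * 75.1060 / 100 = 5209.8509 sq ft
Value = Finished * price = 5209.8509 * 3.8570 = 20094.3948 $


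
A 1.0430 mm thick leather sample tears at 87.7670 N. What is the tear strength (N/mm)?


Formula: Tear strength = force / thickness
Substituting: Tear strength = 87.7670 / 1.0430
Result: 84.1486 N/mm


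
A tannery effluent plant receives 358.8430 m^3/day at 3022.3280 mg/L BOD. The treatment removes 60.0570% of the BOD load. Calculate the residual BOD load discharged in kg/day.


Load_in = volume * conc / 1000 = 358.8430 * 3022.3280 / 1000 = 1084.5412 kg/day
Removed = Load_in * eff / 100 = 1084.5412 * 60.0570 / 100 = 651.3429 kg/day
Load_out = Load_in - Removed = 1084.5412 - 651.3429 = 433.1983 kg/day


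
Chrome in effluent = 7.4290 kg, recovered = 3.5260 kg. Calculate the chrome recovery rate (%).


Formula: Recovery = recovered / input * 100
Substituting: Recovery = 3.5260 / 7.4290 * 100
Result: 47.4626 %


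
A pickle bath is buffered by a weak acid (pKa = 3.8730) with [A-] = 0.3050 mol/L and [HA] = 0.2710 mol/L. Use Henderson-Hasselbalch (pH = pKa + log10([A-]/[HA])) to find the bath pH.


ratio = [A-] / [HA] = 0.3050 / 0.2710 = 1.1255
log10(ratio) = 0.0513305
pH = pKa + log10(ratio) = 3.8730 + 0.0513305 = 3.9243


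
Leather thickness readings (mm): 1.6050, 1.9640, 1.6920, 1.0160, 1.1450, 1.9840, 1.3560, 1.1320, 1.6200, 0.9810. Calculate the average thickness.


Formula: Average = sum / n
Substituting: Average = 14.4950 / 10
Result: 1.4495 mm


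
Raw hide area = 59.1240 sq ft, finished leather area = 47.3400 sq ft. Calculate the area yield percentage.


Formula: Yield = finished / raw * 100
Substituting: Yield = 47.3400 / 59.1240 * 100
Result: 80.0690 %


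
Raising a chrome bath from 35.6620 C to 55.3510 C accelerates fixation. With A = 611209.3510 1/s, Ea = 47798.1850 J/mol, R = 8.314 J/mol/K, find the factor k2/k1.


T1 = 35.6620 + 273.15 = 308.8120 K; T2 = 55.3510 + 273.15 = 328.5010 K
k1 = A * exp(-Ea/(R*T1)) = 611209.3510 * exp(-47798.1850/(8.314*308.8120)) = 0.00502315 1/s
k2 = A * exp(-Ea/(R*T2)) = 611209.3510 * exp(-47798.1850/(8.314*328.5010)) = 0.015331 1/s
k2/k1 = 0.015331 / 0.00502315 = 3.0521


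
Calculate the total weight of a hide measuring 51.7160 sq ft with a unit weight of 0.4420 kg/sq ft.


Formula: Weight = area * weight_per_sqft
Substituting: Weight = 51.7160 * 0.4420
Result: 22.8585 kg


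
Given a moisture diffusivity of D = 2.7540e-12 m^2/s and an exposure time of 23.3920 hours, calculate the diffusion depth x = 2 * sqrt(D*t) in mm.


t = 23.3920 hr * 3600 = 84211.2000 s
D * t = 2.7540e-12 * 84211.2000 = 2.3192e-07
x = 2 * sqrt(D*t) = 2 * sqrt(2.3192e-07) = 9.6316e-04 m = 0.9632 mm


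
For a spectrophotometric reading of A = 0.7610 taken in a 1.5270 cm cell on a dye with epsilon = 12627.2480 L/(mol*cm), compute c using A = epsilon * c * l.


Formula: c = A / (epsilon * l)
Substituting: c = 0.7610 / (12627.2480 * 1.5270)
Result: 3.9467e-05 mol/L


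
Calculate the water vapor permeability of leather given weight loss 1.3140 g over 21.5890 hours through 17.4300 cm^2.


Formula: WVP = loss / (area * time)
Substituting: WVP = 1.3140 / (17.4300 * 21.5890)
Result: 0.00349193 g/(cm^2*hr)


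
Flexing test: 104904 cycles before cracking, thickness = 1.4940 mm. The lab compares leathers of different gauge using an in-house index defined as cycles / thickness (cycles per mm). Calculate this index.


Formula: Index = cycles / thickness
Substituting: Index = 104904 / 1.4940
Result: 70216.8675 cycles/mm


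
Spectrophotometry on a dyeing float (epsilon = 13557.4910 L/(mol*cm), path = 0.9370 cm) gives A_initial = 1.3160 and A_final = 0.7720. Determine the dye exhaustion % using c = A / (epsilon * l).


c_initial = A_i / (epsilon * l) = 1.3160 / (13557.4910 * 0.9370) = 1.0359e-04 mol/L
c_final = A_f / (epsilon * l) = 0.7720 / (13557.4910 * 0.9370) = 6.0771e-05 mol/L
Exhaustion = (c_initial - c_final) / c_initial * 100 = (1.0359e-04 - 6.0771e-05) / 1.0359e-04 * 100 = 41.3374 %


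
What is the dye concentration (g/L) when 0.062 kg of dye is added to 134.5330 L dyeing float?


Formula: Conc = dye_mass(kg) / volume(L) * 1000
Substituting: Conc = 0.062 / 134.5330 * 1000
Result: 0.4609 g/L


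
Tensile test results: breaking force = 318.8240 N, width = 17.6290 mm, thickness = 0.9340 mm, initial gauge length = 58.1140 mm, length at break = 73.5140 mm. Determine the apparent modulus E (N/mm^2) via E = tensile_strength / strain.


TS = F / (w * t) = 318.8240 / (17.6290 * 0.9340) = 19.3632 N/mm^2
strain = (Lf - L0) / L0 = (73.5140 - 58.1140) / 58.1140 = 0.2650
E = TS / strain = 19.3632 / 0.2650 = 73.0696 N/mm^2


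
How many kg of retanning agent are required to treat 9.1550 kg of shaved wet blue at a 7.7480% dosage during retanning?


Formula: Retan = substrate * pct / 100
Substituting: Retan = 9.1550 * 7.7480 / 100
Result: 0.7093 kg


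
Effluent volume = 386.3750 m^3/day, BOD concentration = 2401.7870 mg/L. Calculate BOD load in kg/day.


Formula: BOD_load = volume * conc / 1000
Substituting: BOD_load = 386.3750 * 2401.7870 / 1000
Result: 927.9905 kg/day


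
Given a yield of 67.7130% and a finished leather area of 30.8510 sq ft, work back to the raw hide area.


Formula: raw = finished * 100 / yield
Substituting: raw = 30.8510 * 100 / 67.7130
Result: 45.5614 sq ft


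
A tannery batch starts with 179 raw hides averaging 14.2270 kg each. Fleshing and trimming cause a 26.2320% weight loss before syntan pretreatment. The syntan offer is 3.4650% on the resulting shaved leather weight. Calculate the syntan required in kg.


Total_raw = N * avg_wt = 179 * 14.2270 = 2546.6330 kg
Substrate = Total_raw * (1 - loss/100) = 2546.6330 * (1 - 26.2320/100) = 1878.6002 kg
Syntan = Substrate * pct / 100 = 1878.6002 * 3.4650 / 100 = 65.0935 kg


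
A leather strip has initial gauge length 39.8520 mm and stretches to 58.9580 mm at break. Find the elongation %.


Formula: Elongation = (Lf - L0) / L0 * 100
Substituting: Elongation = (58.9580 - 39.8520) / 39.8520 * 100
Result: 47.9424 %


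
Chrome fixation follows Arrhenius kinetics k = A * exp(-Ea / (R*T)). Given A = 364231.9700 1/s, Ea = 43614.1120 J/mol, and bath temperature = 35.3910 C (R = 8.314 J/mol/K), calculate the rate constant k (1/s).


T_K = T_C + 273.15 = 35.3910 + 273.15 = 308.5410 K
exponent = -Ea / (R * T_K) = -43614.1120 / (8.314 * 308.5410) = -17.0022
k = A * exp(exponent) = 364231.9700 * exp(-17.0022) = 0.0150464 1/s


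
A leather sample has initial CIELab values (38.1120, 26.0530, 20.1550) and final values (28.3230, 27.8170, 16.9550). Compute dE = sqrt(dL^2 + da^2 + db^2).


dL = -9.7890, da = 1.7640, db = -3.2000
dE = sqrt((-9.7890)^2 + 1.7640^2 + (-3.2000)^2) = 10.4487


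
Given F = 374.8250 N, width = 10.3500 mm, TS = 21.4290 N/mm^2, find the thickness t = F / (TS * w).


Formula: t = F / (TS * w)
Substituting: t = 374.8250 / (21.4290 * 10.3500)
Result: 1.6900 mm


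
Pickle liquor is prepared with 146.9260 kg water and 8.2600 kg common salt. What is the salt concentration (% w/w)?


Formula: Conc = salt / (water + salt) * 100
Substituting: Conc = 8.2600 / (146.9260 + 8.2600) * 100
Result: 5.3226 %


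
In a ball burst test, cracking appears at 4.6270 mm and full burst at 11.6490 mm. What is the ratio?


Formula: Ratio = crack / burst
Substituting: Ratio = 4.6270 / 11.6490
Result: 0.3972


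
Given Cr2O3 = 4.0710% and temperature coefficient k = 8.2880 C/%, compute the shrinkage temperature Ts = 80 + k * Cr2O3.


Formula: Ts = 80 + k * Cr2O3
Substituting: Ts = 80 + 8.2880 * 4.0710
Result: 113.7404 C


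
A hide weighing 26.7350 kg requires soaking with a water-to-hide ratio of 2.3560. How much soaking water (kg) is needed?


Formula: Water = hide_weight * ratio
Substituting: Water = 26.7350 * 2.3560
Result: 62.9877 kg


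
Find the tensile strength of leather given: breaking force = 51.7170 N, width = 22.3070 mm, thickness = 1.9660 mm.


Formula: TS = force / (width * thickness)
Substituting: TS = 51.7170 / (22.3070 * 1.9660)
Result: 1.1793 N/mm^2


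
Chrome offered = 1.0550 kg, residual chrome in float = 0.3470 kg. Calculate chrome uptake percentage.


Formula: Uptake = (offered - residual) / offered * 100
Substituting: Uptake = (1.0550 - 0.3470) / 1.0550 * 100
Result: 67.1090 %


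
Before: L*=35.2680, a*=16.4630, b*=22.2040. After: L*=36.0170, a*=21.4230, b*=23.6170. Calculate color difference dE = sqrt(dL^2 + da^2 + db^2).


dL = 0.7490, da = 4.9600, db = 1.4130
dE = sqrt(0.7490^2 + 4.9600^2 + 1.4130^2) = 5.2114


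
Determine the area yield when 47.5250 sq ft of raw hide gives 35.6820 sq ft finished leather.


Formula: Yield = finished / raw * 100
Substituting: Yield = 35.6820 / 47.5250 * 100
Result: 75.0805 %


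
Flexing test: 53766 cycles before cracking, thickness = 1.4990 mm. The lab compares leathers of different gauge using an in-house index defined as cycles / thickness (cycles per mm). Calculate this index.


Formula: Index = cycles / thickness
Substituting: Index = 53766 / 1.4990
Result: 35867.9119 cycles/mm


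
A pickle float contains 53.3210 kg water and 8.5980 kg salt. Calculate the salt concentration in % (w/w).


Formula: Conc = salt / (water + salt) * 100
Substituting: Conc = 8.5980 / (53.3210 + 8.5980) * 100
Result: 13.8859 %


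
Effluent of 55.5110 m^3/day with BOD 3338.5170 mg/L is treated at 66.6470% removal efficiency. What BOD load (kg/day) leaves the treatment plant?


Load_in = volume * conc / 1000 = 55.5110 * 3338.5170 / 1000 = 185.3244 kg/day
Removed = Load_in * eff / 100 = 185.3244 * 66.6470 / 100 = 123.5132 kg/day
Load_out = Load_in - Removed = 185.3244 - 123.5132 = 61.8113 kg/day


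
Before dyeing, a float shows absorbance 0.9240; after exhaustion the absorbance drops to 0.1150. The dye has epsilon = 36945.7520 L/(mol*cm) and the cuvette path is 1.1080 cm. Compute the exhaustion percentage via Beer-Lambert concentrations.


c_initial = A_i / (epsilon * l) = 0.9240 / (36945.7520 * 1.1080) = 2.2572e-05 mol/L
c_final = A_f / (epsilon * l) = 0.1150 / (36945.7520 * 1.1080) = 2.8093e-06 mol/L
Exhaustion = (c_initial - c_final) / c_initial * 100 = (2.2572e-05 - 2.8093e-06) / 2.2572e-05 * 100 = 87.5541 %


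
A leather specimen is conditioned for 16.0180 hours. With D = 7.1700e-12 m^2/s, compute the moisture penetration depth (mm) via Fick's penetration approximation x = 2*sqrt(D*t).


t = 16.0180 hr * 3600 = 57664.8000 s
D * t = 7.1700e-12 * 57664.8000 = 4.1346e-07
x = 2 * sqrt(D*t) = 2 * sqrt(4.1346e-07) = 0.00128601 m = 1.2860 mm


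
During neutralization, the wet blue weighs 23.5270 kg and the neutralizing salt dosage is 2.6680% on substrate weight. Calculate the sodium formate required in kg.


Formula: Neutralizer = substrate * pct / 100
Substituting: Neutralizer = 23.5270 * 2.6680 / 100
Result: 0.6277 kg


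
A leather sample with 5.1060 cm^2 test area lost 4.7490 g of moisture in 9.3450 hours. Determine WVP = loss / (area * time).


Formula: WVP = loss / (area * time)
Substituting: WVP = 4.7490 / (5.1060 * 9.3450)
Result: 0.0995273 g/(cm^2*hr)


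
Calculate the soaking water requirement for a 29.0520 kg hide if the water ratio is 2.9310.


Formula: Water = hide_weight * ratio
Substituting: Water = 29.0520 * 2.9310
Result: 85.1514 kg


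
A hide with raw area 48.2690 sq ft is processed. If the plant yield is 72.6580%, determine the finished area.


Formula: finished = raw * yield / 100
Substituting: finished = 48.2690 * 72.6580 / 100
Result: 35.0713 sq ft


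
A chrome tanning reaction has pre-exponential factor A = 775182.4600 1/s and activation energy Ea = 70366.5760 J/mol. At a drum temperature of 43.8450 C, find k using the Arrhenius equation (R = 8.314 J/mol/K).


T_K = T_C + 273.15 = 43.8450 + 273.15 = 316.9950 K
exponent = -Ea / (R * T_K) = -70366.5760 / (8.314 * 316.9950) = -26.6996
k = A * exp(exponent) = 775182.4600 * exp(-26.6996) = 1.9676e-06 1/s


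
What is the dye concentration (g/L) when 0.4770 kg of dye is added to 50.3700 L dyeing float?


Formula: Conc = dye_mass(kg) / volume(L) * 1000
Substituting: Conc = 0.4770 / 50.3700 * 1000
Result: 9.4699 g/L


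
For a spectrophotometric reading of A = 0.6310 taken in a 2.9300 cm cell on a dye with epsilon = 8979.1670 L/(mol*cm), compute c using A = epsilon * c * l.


Formula: c = A / (epsilon * l)
Substituting: c = 0.6310 / (8979.1670 * 2.9300)
Result: 2.3984e-05 mol/L


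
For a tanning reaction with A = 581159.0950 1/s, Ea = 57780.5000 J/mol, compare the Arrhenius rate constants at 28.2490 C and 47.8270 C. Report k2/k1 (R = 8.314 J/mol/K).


T1 = 28.2490 + 273.15 = 301.3990 K; T2 = 47.8270 + 273.15 = 320.9770 K
k1 = A * exp(-Ea/(R*T1)) = 581159.0950 * exp(-57780.5000/(8.314*301.3990)) = 5.6254e-05 1/s
k2 = A * exp(-Ea/(R*T2)) = 581159.0950 * exp(-57780.5000/(8.314*320.9770)) = 2.2960e-04 1/s
k2/k1 = 2.2960e-04 / 5.6254e-05 = 4.0814


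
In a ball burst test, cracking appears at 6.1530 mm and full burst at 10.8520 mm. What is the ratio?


Formula: Ratio = crack / burst
Substituting: Ratio = 6.1530 / 10.8520
Result: 0.5670


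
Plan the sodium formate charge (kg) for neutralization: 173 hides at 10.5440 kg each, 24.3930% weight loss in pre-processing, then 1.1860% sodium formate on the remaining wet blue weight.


Total_raw = N * avg_wt = 173 * 10.5440 = 1824.1120 kg
Substrate = Total_raw * (1 - loss/100) = 1824.1120 * (1 - 24.3930/100) = 1379.1564 kg
Neutralizer = Substrate * pct / 100 = 1379.1564 * 1.1860 / 100 = 16.3568 kg


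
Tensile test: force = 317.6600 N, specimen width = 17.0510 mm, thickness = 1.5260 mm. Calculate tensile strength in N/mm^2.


Formula: TS = force / (width * thickness)
Substituting: TS = 317.6600 / (17.0510 * 1.5260)
Result: 12.2084 N/mm^2


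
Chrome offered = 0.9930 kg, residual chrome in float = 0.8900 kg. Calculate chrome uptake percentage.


Formula: Uptake = (offered - residual) / offered * 100
Substituting: Uptake = (0.9930 - 0.8900) / 0.9930 * 100
Result: 10.3726 %


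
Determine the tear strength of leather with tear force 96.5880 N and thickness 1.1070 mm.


Formula: Tear strength = force / thickness
Substituting: Tear strength = 96.5880 / 1.1070
Result: 87.2520 N/mm


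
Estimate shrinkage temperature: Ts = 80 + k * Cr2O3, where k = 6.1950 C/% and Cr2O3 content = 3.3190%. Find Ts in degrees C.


Formula: Ts = 80 + k * Cr2O3
Substituting: Ts = 80 + 6.1950 * 3.3190
Result: 100.5612 C


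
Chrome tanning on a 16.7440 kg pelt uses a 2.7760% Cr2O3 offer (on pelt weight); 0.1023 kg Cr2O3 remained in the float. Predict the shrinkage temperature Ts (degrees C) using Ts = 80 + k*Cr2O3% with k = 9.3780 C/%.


Offered = pelt * offer_pct / 100 = 16.7440 * 2.7760 / 100 = 0.4648 kg
Uptake = offered - residual = 0.4648 - 0.1023 = 0.3625 kg
Cr2O3% on pelt = uptake / pelt * 100 = 0.3625 / 16.7440 * 100 = 2.1650 %
Ts = 80 + k * Cr2O3% = 80 + 9.3780 * 2.1650 = 100.3037 C


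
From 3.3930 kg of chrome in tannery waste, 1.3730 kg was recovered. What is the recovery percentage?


Formula: Recovery = recovered / input * 100
Substituting: Recovery = 1.3730 / 3.3930 * 100
Result: 40.4657 %


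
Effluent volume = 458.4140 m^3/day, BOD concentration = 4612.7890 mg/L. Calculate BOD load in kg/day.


Formula: BOD_load = volume * conc / 1000
Substituting: BOD_load = 458.4140 * 4612.7890 / 1000
Result: 2114.5671 kg/day


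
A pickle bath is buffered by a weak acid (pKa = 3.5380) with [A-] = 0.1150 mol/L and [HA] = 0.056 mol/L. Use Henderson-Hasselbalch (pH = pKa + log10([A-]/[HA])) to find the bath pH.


ratio = [A-] / [HA] = 0.1150 / 0.056 = 2.0536
log10(ratio) = 0.3125
pH = pKa + log10(ratio) = 3.5380 + 0.3125 = 3.8505


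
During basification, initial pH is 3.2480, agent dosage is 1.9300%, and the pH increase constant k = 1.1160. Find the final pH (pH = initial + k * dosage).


Formula: pH_final = pH_initial + k * base_pct
Substituting: pH_final = 3.2480 + 1.1160 * 1.9300
Result: 5.4019


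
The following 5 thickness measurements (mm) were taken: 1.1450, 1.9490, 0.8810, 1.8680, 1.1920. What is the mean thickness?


Formula: Average = sum / n
Substituting: Average = 7.0350 / 5
Result: 1.4070 mm


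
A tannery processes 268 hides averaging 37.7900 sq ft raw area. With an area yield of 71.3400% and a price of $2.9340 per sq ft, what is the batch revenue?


Raw_total = N * avg_area = 268 * 37.7900 = 10127.7200 sq ft
Finished = Raw_total * yield / 100 = 10127.7200 * 71.3400 / 100 = 7225.1154 sq ft
Value = Finished * price = 7225.1154 * 2.9340 = 21198.4887 $


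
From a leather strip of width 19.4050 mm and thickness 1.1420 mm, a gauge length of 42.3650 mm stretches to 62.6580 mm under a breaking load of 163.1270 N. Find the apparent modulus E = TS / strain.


TS = F / (w * t) = 163.1270 / (19.4050 * 1.1420) = 7.3612 N/mm^2
strain = (Lf - L0) / L0 = (62.6580 - 42.3650) / 42.3650 = 0.4790
E = TS / strain = 7.3612 / 0.4790 = 15.3676 N/mm^2


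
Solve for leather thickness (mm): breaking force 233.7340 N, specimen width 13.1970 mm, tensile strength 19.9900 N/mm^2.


Formula: t = F / (TS * w)
Substituting: t = 233.7340 / (19.9900 * 13.1970)
Result: 0.8860 mm


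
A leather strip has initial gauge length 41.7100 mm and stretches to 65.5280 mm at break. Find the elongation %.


Formula: Elongation = (Lf - L0) / L0 * 100
Substituting: Elongation = (65.5280 - 41.7100) / 41.7100 * 100
Result: 57.1038 %


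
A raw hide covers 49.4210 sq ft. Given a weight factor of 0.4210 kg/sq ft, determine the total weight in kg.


Formula: Weight = area * weight_per_sqft
Substituting: Weight = 49.4210 * 0.4210
Result: 20.8062 kg


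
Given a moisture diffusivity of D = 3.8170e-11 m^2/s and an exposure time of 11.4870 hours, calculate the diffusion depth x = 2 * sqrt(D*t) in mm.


t = 11.4870 hr * 3600 = 41353.2000 s
D * t = 3.8170e-11 * 41353.2000 = 1.5785e-06
x = 2 * sqrt(D*t) = 2 * sqrt(1.5785e-06) = 0.00251273 m = 2.5127 mm


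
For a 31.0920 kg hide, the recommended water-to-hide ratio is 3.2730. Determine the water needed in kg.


Formula: Water = hide_weight * ratio
Substituting: Water = 31.0920 * 3.2730
Result: 101.7641 kg


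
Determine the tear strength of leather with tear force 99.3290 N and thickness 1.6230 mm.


Formula: Tear strength = force / thickness
Substituting: Tear strength = 99.3290 / 1.6230
Result: 61.2009 N/mm


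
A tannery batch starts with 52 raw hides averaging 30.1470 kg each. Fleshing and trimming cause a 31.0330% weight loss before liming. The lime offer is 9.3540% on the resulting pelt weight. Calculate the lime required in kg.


Total_raw = N * avg_wt = 52 * 30.1470 = 1567.6440 kg
Substrate = Total_raw * (1 - loss/100) = 1567.6440 * (1 - 31.0330/100) = 1081.1570 kg
Lime = Substrate * pct / 100 = 1081.1570 * 9.3540 / 100 = 101.1314 kg


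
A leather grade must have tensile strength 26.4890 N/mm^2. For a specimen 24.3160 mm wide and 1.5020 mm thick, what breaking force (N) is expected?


Formula: F = TS * w * t
Substituting: F = 26.4890 * 24.3160 * 1.5020
Result: 967.4480 N


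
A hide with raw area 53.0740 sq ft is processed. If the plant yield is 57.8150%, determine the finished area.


Formula: finished = raw * yield / 100
Substituting: finished = 53.0740 * 57.8150 / 100
Result: 30.6847 sq ft


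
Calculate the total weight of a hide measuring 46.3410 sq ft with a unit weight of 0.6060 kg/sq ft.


Formula: Weight = area * weight_per_sqft
Substituting: Weight = 46.3410 * 0.6060
Result: 28.0826 kg


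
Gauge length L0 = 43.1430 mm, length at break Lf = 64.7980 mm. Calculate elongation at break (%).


Formula: Elongation = (Lf - L0) / L0 * 100
Substituting: Elongation = (64.7980 - 43.1430) / 43.1430 * 100
Result: 50.1935 %


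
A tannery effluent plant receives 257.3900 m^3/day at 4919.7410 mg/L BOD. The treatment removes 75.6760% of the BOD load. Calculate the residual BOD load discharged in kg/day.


Load_in = volume * conc / 1000 = 257.3900 * 4919.7410 / 1000 = 1266.2921 kg/day
Removed = Load_in * eff / 100 = 1266.2921 * 75.6760 / 100 = 958.2792 kg/day
Load_out = Load_in - Removed = 1266.2921 - 958.2792 = 308.0129 kg/day


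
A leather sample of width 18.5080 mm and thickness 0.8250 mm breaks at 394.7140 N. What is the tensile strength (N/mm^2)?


Formula: TS = force / (width * thickness)
Substituting: TS = 394.7140 / (18.5080 * 0.8250)
Result: 25.8505 N/mm^2


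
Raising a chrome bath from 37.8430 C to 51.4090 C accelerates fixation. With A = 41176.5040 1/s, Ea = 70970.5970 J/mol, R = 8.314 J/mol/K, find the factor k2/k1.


T1 = 37.8430 + 273.15 = 310.9930 K; T2 = 51.4090 + 273.15 = 324.5590 K
k1 = A * exp(-Ea/(R*T1)) = 41176.5040 * exp(-70970.5970/(8.314*310.9930)) = 4.9424e-08 1/s
k2 = A * exp(-Ea/(R*T2)) = 41176.5040 * exp(-70970.5970/(8.314*324.5590)) = 1.5567e-07 1/s
k2/k1 = 1.5567e-07 / 4.9424e-08 = 3.1497


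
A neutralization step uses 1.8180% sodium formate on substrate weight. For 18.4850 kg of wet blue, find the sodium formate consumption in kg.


Formula: Neutralizer = substrate * pct / 100
Substituting: Neutralizer = 18.4850 * 1.8180 / 100
Result: 0.3361 kg


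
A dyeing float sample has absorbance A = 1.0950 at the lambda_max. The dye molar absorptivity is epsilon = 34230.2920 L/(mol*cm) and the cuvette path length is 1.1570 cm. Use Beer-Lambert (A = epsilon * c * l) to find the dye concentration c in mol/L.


Formula: c = A / (epsilon * l)
Substituting: c = 1.0950 / (34230.2920 * 1.1570)
Result: 2.7648e-05 mol/L


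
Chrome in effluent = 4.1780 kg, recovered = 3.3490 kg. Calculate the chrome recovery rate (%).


Formula: Recovery = recovered / input * 100
Substituting: Recovery = 3.3490 / 4.1780 * 100
Result: 80.1580 %


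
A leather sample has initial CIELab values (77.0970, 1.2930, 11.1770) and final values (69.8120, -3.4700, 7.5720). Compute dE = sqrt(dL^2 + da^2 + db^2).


dL = -7.2850, da = -4.7630, db = -3.6050
dE = sqrt((-7.2850)^2 + (-4.7630)^2 + (-3.6050)^2) = 9.4209


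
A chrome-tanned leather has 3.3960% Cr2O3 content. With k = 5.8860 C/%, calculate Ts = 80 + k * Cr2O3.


Formula: Ts = 80 + k * Cr2O3
Substituting: Ts = 80 + 5.8860 * 3.3960
Result: 99.9889 C


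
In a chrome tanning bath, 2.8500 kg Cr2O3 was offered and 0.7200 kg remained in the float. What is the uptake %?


Formula: Uptake = (offered - residual) / offered * 100
Substituting: Uptake = (2.8500 - 0.7200) / 2.8500 * 100
Result: 74.7368 %
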